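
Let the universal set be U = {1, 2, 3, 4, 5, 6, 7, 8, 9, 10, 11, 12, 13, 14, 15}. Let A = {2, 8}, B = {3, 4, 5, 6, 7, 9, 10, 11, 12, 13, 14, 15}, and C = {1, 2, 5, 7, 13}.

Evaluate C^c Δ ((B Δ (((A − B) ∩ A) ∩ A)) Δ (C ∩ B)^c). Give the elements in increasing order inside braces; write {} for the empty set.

{1, 3, 4, 5, 6, 7, 8, 9, 10, 11, 12, 13, 14, 15}

C^c = {3, 4, 6, 8, 9, 10, 11, 12, 14, 15}
A − B = {2, 8}
(A − B) ∩ A = {2, 8}
((A − B) ∩ A) ∩ A = {2, 8}
B Δ (((A − B) ∩ A) ∩ A) = {2, 3, 4, 5, 6, 7, 8, 9, 10, 11, 12, 13, 14, 15}
C ∩ B = {5, 7, 13}
(C ∩ B)^c = {1, 2, 3, 4, 6, 8, 9, 10, 11, 12, 14, 15}
(B Δ (((A − B) ∩ A) ∩ A)) Δ (C ∩ B)^c = {1, 5, 7, 13}
C^c Δ ((B Δ (((A − B) ∩ A) ∩ A)) Δ (C ∩ B)^c) = {1, 3, 4, 5, 6, 7, 8, 9, 10, 11, 12, 13, 14, 15}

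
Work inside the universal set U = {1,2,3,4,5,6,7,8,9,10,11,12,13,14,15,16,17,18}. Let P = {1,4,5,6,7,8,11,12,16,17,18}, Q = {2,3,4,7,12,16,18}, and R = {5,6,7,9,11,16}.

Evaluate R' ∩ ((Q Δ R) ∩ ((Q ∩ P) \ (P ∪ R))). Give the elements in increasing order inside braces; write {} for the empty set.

{}

R' = {1,2,3,4,8,10,12,13,14,15,17,18}
Q Δ R = {2,3,4,5,6,9,11,12,18}
Q ∩ P = {4,7,12,16,18}
P ∪ R = {1,4,5,6,7,8,9,11,12,16,17,18}
(Q ∩ P) \ (P ∪ R) = {}
(Q Δ R) ∩ ((Q ∩ P) \ (P ∪ R)) = {}
R' ∩ ((Q Δ R) ∩ ((Q ∩ P) \ (P ∪ R))) = {}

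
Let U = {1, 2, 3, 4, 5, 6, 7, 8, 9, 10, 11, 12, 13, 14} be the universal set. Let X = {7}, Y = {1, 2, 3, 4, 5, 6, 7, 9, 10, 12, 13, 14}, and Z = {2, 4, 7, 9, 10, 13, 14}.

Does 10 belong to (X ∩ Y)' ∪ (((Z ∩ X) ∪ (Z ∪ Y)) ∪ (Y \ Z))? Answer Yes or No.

Yes

10 ∉ X and 10 ∈ Y, so 10 ∉ X ∩ Y
10 ∈ (X ∩ Y)' since 10 ∉ (X ∩ Y)
10 ∈ Z and 10 ∉ X, so 10 ∉ Z ∩ X
10 ∈ Z and 10 ∈ Y, so 10 ∈ Z ∪ Y
10 ∉ (Z ∩ X) and 10 ∈ (Z ∪ Y), so 10 ∈ (Z ∩ X) ∪ (Z ∪ Y)
10 ∈ Y and 10 ∈ Z, so 10 ∉ Y \ Z
10 ∈ ((Z ∩ X) ∪ (Z ∪ Y)) and 10 ∉ (Y \ Z), so 10 ∈ ((Z ∩ X) ∪ (Z ∪ Y)) ∪ (Y \ Z)
10 ∈ (X ∩ Y)' and 10 ∈ (((Z ∩ X) ∪ (Z ∪ Y)) ∪ (Y \ Z)), so 10 ∈ (X ∩ Y)' ∪ (((Z ∩ X) ∪ (Z ∪ Y)) ∪ (Y \ Z))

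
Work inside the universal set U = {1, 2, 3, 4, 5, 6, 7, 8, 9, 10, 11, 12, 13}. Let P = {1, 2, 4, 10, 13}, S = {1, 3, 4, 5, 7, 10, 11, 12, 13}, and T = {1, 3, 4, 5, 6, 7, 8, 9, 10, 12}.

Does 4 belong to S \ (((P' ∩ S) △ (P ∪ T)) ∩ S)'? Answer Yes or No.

Yes

4 ∈ P, so 4 ∉ P'
4 ∉ P' and 4 ∈ S, so 4 ∉ P' ∩ S
4 ∈ P and 4 ∈ T, so 4 ∈ P ∪ T
4 ∉ (P' ∩ S) and 4 ∈ (P ∪ T), so 4 ∈ (P' ∩ S) △ (P ∪ T)
4 ∈ ((P' ∩ S) △ (P ∪ T)) and 4 ∈ S, so 4 ∈ ((P' ∩ S) △ (P ∪ T)) ∩ S
4 ∉ (((P' ∩ S) △ (P ∪ T)) ∩ S)' since 4 ∈ (((P' ∩ S) △ (P ∪ T)) ∩ S)
4 ∈ S and 4 ∉ (((P' ∩ S) △ (P ∪ T)) ∩ S)', so 4 ∈ S \ (((P' ∩ S) △ (P ∪ T)) ∩ S)'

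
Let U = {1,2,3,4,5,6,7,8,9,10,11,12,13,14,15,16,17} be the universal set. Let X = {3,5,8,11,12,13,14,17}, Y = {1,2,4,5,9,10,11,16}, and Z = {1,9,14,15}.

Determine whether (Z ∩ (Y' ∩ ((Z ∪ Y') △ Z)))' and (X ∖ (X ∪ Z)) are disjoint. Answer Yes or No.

Yes

Y' = {3,6,7,8,12,13,14,15,17}
Z ∪ Y' = {1,3,6,7,8,9,12,13,14,15,17}
(Z ∪ Y') △ Z = {3,6,7,8,12,13,17}
Y' ∩ ((Z ∪ Y') △ Z) = {3,6,7,8,12,13,17}
Z ∩ (Y' ∩ ((Z ∪ Y') △ Z)) = {}
(Z ∩ (Y' ∩ ((Z ∪ Y') △ Z)))' = {1,2,3,4,5,6,7,8,9,10,11,12,13,14,15,16,17}
X ∪ Z = {1,3,5,8,9,11,12,13,14,15,17}
X ∖ (X ∪ Z) = {}
{1,2,3,4,5,6,7,8,9,10,11,12,13,14,15,16,17} and {} share no elements.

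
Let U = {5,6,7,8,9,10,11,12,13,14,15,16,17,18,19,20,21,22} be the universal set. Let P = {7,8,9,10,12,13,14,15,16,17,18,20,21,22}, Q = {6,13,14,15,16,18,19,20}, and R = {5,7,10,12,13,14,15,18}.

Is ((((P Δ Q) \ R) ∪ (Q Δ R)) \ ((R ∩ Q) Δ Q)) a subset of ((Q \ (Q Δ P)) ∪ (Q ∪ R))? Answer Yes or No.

No

P Δ Q = {6,7,8,9,10,12,17,19,21,22}
(P Δ Q) \ R = {6,8,9,17,19,21,22}
Q Δ R = {5,6,7,10,12,16,19,20}
((P Δ Q) \ R) ∪ (Q Δ R) = {5,6,7,8,9,10,12,16,17,19,20,21,22}
R ∩ Q = {13,14,15,18}
(R ∩ Q) Δ Q = {6,16,19,20}
(((P Δ Q) \ R) ∪ (Q Δ R)) \ ((R ∩ Q) Δ Q) = {5,7,8,9,10,12,17,21,22}
Q Δ P = {6,7,8,9,10,12,17,19,21,22}
Q \ (Q Δ P) = {13,14,15,16,18,20}
Q ∪ R = {5,6,7,10,12,13,14,15,16,18,19,20}
(Q \ (Q Δ P)) ∪ (Q ∪ R) = {5,6,7,10,12,13,14,15,16,18,19,20}
8 ∈ (((P Δ Q) \ R) ∪ (Q Δ R)) \ ((R ∩ Q) Δ Q) but 8 ∉ (Q \ (Q Δ P)) ∪ (Q ∪ R), so the inclusion fails.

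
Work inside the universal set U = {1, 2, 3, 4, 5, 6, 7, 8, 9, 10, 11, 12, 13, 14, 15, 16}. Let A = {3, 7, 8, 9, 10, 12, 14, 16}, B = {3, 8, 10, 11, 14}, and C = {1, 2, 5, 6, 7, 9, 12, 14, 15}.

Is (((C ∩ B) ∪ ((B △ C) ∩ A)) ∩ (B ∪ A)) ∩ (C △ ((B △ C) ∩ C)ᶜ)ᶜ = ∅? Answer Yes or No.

No

C ∩ B = {14}
B △ C = {1, 2, 3, 5, 6, 7, 8, 9, 10, 11, 12, 15}
(B △ C) ∩ A = {3, 7, 8, 9, 10, 12}
(C ∩ B) ∪ ((B △ C) ∩ A) = {3, 7, 8, 9, 10, 12, 14}
B ∪ A = {3, 7, 8, 9, 10, 11, 12, 14, 16}
((C ∩ B) ∪ ((B △ C) ∩ A)) ∩ (B ∪ A) = {3, 7, 8, 9, 10, 12, 14}
(B △ C) ∩ C = {1, 2, 5, 6, 7, 9, 12, 15}
((B △ C) ∩ C)ᶜ = {3, 4, 8, 10, 11, 13, 14, 16}
C △ ((B △ C) ∩ C)ᶜ = {1, 2, 3, 4, 5, 6, 7, 8, 9, 10, 11, 12, 13, 15, 16}
(C △ ((B △ C) ∩ C)ᶜ)ᶜ = {14}
14 lies in both, so they are not disjoint.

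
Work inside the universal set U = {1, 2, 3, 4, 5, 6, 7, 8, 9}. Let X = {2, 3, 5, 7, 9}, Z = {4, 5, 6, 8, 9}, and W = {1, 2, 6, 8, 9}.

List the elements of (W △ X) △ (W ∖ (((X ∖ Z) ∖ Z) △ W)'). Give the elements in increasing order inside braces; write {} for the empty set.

W △ X = {1, 3, 5, 6, 7, 8}
X ∖ Z = {2, 3, 7}
(X ∖ Z) ∖ Z = {2, 3, 7}
((X ∖ Z) ∖ Z) △ W = {1, 3, 6, 7, 8, 9}
(((X ∖ Z) ∖ Z) △ W)' = {2, 4, 5}
W ∖ (((X ∖ Z) ∖ Z) △ W)' = {1, 6, 8, 9}
(W △ X) △ (W ∖ (((X ∖ Z) ∖ Z) △ W)') = {3, 5, 7, 9}

{3, 5, 7, 9}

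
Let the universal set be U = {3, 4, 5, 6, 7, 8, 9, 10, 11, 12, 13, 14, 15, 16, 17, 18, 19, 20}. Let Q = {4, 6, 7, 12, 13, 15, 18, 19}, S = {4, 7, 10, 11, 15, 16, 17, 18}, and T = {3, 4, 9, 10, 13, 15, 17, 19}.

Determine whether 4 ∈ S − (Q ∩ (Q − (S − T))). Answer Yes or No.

No

4 ∈ S and 4 ∈ T, so 4 ∉ S − T
4 ∈ Q and 4 ∉ (S − T), so 4 ∈ Q − (S − T)
4 ∈ Q and 4 ∈ (Q − (S − T)), so 4 ∈ Q ∩ (Q − (S − T))
4 ∈ S and 4 ∈ (Q ∩ (Q − (S − T))), so 4 ∉ S − (Q ∩ (Q − (S − T)))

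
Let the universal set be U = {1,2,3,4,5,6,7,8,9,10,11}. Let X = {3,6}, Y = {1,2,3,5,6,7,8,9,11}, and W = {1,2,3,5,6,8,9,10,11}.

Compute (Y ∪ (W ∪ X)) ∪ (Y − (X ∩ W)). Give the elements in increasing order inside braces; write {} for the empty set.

W ∪ X = {1,2,3,5,6,8,9,10,11}
Y ∪ (W ∪ X) = {1,2,3,5,6,7,8,9,10,11}
X ∩ W = {3,6}
Y − (X ∩ W) = {1,2,5,7,8,9,11}
(Y ∪ (W ∪ X)) ∪ (Y − (X ∩ W)) = {1,2,3,5,6,7,8,9,10,11}

{1,2,3,5,6,7,8,9,10,11}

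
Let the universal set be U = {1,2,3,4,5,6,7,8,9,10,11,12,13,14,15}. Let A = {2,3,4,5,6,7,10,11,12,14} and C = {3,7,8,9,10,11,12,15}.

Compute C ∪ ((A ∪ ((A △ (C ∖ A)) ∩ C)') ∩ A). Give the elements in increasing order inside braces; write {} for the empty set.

{2,3,4,5,6,7,8,9,10,11,12,14,15}

C ∖ A = {8,9,15}
A △ (C ∖ A) = {2,3,4,5,6,7,8,9,10,11,12,14,15}
(A △ (C ∖ A)) ∩ C = {3,7,8,9,10,11,12,15}
((A △ (C ∖ A)) ∩ C)' = {1,2,4,5,6,13,14}
A ∪ ((A △ (C ∖ A)) ∩ C)' = {1,2,3,4,5,6,7,10,11,12,13,14}
(A ∪ ((A △ (C ∖ A)) ∩ C)') ∩ A = {2,3,4,5,6,7,10,11,12,14}
C ∪ ((A ∪ ((A △ (C ∖ A)) ∩ C)') ∩ A) = {2,3,4,5,6,7,8,9,10,11,12,14,15}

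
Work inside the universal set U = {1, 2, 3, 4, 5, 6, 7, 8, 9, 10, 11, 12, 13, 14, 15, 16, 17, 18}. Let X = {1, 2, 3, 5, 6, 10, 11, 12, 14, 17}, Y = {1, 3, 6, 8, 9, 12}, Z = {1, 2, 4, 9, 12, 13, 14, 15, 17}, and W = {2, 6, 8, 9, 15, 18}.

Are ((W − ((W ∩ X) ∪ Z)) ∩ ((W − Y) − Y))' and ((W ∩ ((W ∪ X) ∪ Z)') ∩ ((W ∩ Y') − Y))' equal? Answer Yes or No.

No

W ∩ X = {2, 6}
(W ∩ X) ∪ Z = {1, 2, 4, 6, 9, 12, 13, 14, 15, 17}
W − ((W ∩ X) ∪ Z) = {8, 18}
W − Y = {2, 15, 18}
(W − Y) − Y = {2, 15, 18}
(W − ((W ∩ X) ∪ Z)) ∩ ((W − Y) − Y) = {18}
((W − ((W ∩ X) ∪ Z)) ∩ ((W − Y) − Y))' = {1, 2, 3, 4, 5, 6, 7, 8, 9, 10, 11, 12, 13, 14, 15, 16, 17}
W ∪ X = {1, 2, 3, 5, 6, 8, 9, 10, 11, 12, 14, 15, 17, 18}
(W ∪ X) ∪ Z = {1, 2, 3, 4, 5, 6, 8, 9, 10, 11, 12, 13, 14, 15, 17, 18}
((W ∪ X) ∪ Z)' = {7, 16}
W ∩ ((W ∪ X) ∪ Z)' = {}
Y' = {2, 4, 5, 7, 10, 11, 13, 14, 15, 16, 17, 18}
W ∩ Y' = {2, 15, 18}
(W ∩ Y') − Y = {2, 15, 18}
(W ∩ ((W ∪ X) ∪ Z)') ∩ ((W ∩ Y') − Y) = {}
((W ∩ ((W ∪ X) ∪ Z)') ∩ ((W ∩ Y') − Y))' = {1, 2, 3, 4, 5, 6, 7, 8, 9, 10, 11, 12, 13, 14, 15, 16, 17, 18}
18 ∈ ((W ∩ ((W ∪ X) ∪ Z)') ∩ ((W ∩ Y') − Y))' but 18 ∉ ((W − ((W ∩ X) ∪ Z)) ∩ ((W − Y) − Y))', so they differ.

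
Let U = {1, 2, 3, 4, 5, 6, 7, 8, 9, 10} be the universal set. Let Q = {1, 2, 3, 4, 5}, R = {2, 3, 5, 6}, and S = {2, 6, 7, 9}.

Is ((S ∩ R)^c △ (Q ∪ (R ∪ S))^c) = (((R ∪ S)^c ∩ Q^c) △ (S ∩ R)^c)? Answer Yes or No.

S ∩ R = {2, 6}
(S ∩ R)^c = {1, 3, 4, 5, 7, 8, 9, 10}
R ∪ S = {2, 3, 5, 6, 7, 9}
Q ∪ (R ∪ S) = {1, 2, 3, 4, 5, 6, 7, 9}
(Q ∪ (R ∪ S))^c = {8, 10}
(S ∩ R)^c △ (Q ∪ (R ∪ S))^c = {1, 3, 4, 5, 7, 9}
(R ∪ S)^c = {1, 4, 8, 10}
Q^c = {6, 7, 8, 9, 10}
(R ∪ S)^c ∩ Q^c = {8, 10}
((R ∪ S)^c ∩ Q^c) △ (S ∩ R)^c = {1, 3, 4, 5, 7, 9}
Both equal {1, 3, 4, 5, 7, 9}, so (S ∩ R)^c △ (Q ∪ (R ∪ S))^c = ((R ∪ S)^c ∩ Q^c) △ (S ∩ R)^c.

Yes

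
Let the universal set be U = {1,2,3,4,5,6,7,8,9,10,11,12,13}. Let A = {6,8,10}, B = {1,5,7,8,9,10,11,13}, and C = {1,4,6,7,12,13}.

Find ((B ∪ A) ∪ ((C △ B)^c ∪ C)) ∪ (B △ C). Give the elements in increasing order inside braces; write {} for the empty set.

{1,2,3,4,5,6,7,8,9,10,11,12,13}

B ∪ A = {1,5,6,7,8,9,10,11,13}
C △ B = {4,5,6,8,9,10,11,12}
(C △ B)^c = {1,2,3,7,13}
(C △ B)^c ∪ C = {1,2,3,4,6,7,12,13}
(B ∪ A) ∪ ((C △ B)^c ∪ C) = {1,2,3,4,5,6,7,8,9,10,11,12,13}
B △ C = {4,5,6,8,9,10,11,12}
((B ∪ A) ∪ ((C △ B)^c ∪ C)) ∪ (B △ C) = {1,2,3,4,5,6,7,8,9,10,11,12,13}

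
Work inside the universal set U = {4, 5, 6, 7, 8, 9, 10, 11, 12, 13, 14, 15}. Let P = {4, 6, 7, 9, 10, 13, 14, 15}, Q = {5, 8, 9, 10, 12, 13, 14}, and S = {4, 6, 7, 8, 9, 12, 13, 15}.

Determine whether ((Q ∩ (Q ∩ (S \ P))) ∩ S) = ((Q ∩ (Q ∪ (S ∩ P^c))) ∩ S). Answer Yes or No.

No

S \ P = {8, 12}
Q ∩ (S \ P) = {8, 12}
Q ∩ (Q ∩ (S \ P)) = {8, 12}
(Q ∩ (Q ∩ (S \ P))) ∩ S = {8, 12}
P^c = {5, 8, 11, 12}
S ∩ P^c = {8, 12}
Q ∪ (S ∩ P^c) = {5, 8, 9, 10, 12, 13, 14}
Q ∩ (Q ∪ (S ∩ P^c)) = {5, 8, 9, 10, 12, 13, 14}
(Q ∩ (Q ∪ (S ∩ P^c))) ∩ S = {8, 9, 12, 13}
9 ∈ (Q ∩ (Q ∪ (S ∩ P^c))) ∩ S but 9 ∉ (Q ∩ (Q ∩ (S \ P))) ∩ S, so they differ.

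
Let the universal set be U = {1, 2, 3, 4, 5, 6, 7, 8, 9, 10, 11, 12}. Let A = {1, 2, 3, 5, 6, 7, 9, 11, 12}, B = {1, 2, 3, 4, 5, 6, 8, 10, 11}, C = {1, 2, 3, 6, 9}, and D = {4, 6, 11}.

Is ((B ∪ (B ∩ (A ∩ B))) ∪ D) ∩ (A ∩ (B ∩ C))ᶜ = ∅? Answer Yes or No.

No

A ∩ B = {1, 2, 3, 5, 6, 11}
B ∩ (A ∩ B) = {1, 2, 3, 5, 6, 11}
B ∪ (B ∩ (A ∩ B)) = {1, 2, 3, 4, 5, 6, 8, 10, 11}
(B ∪ (B ∩ (A ∩ B))) ∪ D = {1, 2, 3, 4, 5, 6, 8, 10, 11}
B ∩ C = {1, 2, 3, 6}
A ∩ (B ∩ C) = {1, 2, 3, 6}
(A ∩ (B ∩ C))ᶜ = {4, 5, 7, 8, 9, 10, 11, 12}
4 lies in both, so they are not disjoint.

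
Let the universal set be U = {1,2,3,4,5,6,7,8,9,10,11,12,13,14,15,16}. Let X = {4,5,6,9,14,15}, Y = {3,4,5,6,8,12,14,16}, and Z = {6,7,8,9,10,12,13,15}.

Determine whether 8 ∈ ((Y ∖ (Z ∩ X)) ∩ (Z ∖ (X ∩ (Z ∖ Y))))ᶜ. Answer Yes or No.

No

8 ∈ Z and 8 ∉ X, so 8 ∉ Z ∩ X
8 ∈ Y and 8 ∉ (Z ∩ X), so 8 ∈ Y ∖ (Z ∩ X)
8 ∈ Z and 8 ∈ Y, so 8 ∉ Z ∖ Y
8 ∉ X and 8 ∉ (Z ∖ Y), so 8 ∉ X ∩ (Z ∖ Y)
8 ∈ Z and 8 ∉ (X ∩ (Z ∖ Y)), so 8 ∈ Z ∖ (X ∩ (Z ∖ Y))
8 ∈ (Y ∖ (Z ∩ X)) and 8 ∈ (Z ∖ (X ∩ (Z ∖ Y))), so 8 ∈ (Y ∖ (Z ∩ X)) ∩ (Z ∖ (X ∩ (Z ∖ Y)))
8 ∉ ((Y ∖ (Z ∩ X)) ∩ (Z ∖ (X ∩ (Z ∖ Y))))ᶜ since 8 ∈ ((Y ∖ (Z ∩ X)) ∩ (Z ∖ (X ∩ (Z ∖ Y))))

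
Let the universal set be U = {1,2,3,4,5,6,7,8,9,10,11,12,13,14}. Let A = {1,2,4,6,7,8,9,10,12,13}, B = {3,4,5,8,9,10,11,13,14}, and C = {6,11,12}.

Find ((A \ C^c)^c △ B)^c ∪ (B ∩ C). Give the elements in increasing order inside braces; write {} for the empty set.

C^c = {1,2,3,4,5,7,8,9,10,13,14}
A \ C^c = {6,12}
(A \ C^c)^c = {1,2,3,4,5,7,8,9,10,11,13,14}
(A \ C^c)^c △ B = {1,2,7}
((A \ C^c)^c △ B)^c = {3,4,5,6,8,9,10,11,12,13,14}
B ∩ C = {11}
((A \ C^c)^c △ B)^c ∪ (B ∩ C) = {3,4,5,6,8,9,10,11,12,13,14}

{3,4,5,6,8,9,10,11,12,13,14}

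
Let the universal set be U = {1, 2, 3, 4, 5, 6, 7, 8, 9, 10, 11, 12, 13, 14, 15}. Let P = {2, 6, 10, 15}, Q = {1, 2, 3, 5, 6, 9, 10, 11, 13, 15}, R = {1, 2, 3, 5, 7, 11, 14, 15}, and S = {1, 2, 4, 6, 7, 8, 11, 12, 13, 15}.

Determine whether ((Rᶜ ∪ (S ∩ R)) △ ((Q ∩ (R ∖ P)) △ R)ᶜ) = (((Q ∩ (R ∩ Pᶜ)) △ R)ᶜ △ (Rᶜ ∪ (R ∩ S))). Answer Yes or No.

Rᶜ = {4, 6, 8, 9, 10, 12, 13}
S ∩ R = {1, 2, 7, 11, 15}
Rᶜ ∪ (S ∩ R) = {1, 2, 4, 6, 7, 8, 9, 10, 11, 12, 13, 15}
R ∖ P = {1, 3, 5, 7, 11, 14}
Q ∩ (R ∖ P) = {1, 3, 5, 11}
(Q ∩ (R ∖ P)) △ R = {2, 7, 14, 15}
((Q ∩ (R ∖ P)) △ R)ᶜ = {1, 3, 4, 5, 6, 8, 9, 10, 11, 12, 13}
(Rᶜ ∪ (S ∩ R)) △ ((Q ∩ (R ∖ P)) △ R)ᶜ = {2, 3, 5, 7, 15}
Pᶜ = {1, 3, 4, 5, 7, 8, 9, 11, 12, 13, 14}
R ∩ Pᶜ = {1, 3, 5, 7, 11, 14}
Q ∩ (R ∩ Pᶜ) = {1, 3, 5, 11}
(Q ∩ (R ∩ Pᶜ)) △ R = {2, 7, 14, 15}
((Q ∩ (R ∩ Pᶜ)) △ R)ᶜ = {1, 3, 4, 5, 6, 8, 9, 10, 11, 12, 13}
R ∩ S = {1, 2, 7, 11, 15}
Rᶜ ∪ (R ∩ S) = {1, 2, 4, 6, 7, 8, 9, 10, 11, 12, 13, 15}
((Q ∩ (R ∩ Pᶜ)) △ R)ᶜ △ (Rᶜ ∪ (R ∩ S)) = {2, 3, 5, 7, 15}
Both equal {2, 3, 5, 7, 15}, so (Rᶜ ∪ (S ∩ R)) △ ((Q ∩ (R ∖ P)) △ R)ᶜ = ((Q ∩ (R ∩ Pᶜ)) △ R)ᶜ △ (Rᶜ ∪ (R ∩ S)).

Yes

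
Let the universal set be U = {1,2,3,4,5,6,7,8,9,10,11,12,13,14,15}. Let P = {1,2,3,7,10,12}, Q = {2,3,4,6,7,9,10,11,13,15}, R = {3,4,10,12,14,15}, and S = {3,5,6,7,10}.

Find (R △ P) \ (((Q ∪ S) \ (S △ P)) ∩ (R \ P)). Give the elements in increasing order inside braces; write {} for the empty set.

{1,2,7,14}

R △ P = {1,2,4,7,14,15}
Q ∪ S = {2,3,4,5,6,7,9,10,11,13,15}
S △ P = {1,2,5,6,12}
(Q ∪ S) \ (S △ P) = {3,4,7,9,10,11,13,15}
R \ P = {4,14,15}
((Q ∪ S) \ (S △ P)) ∩ (R \ P) = {4,15}
(R △ P) \ (((Q ∪ S) \ (S △ P)) ∩ (R \ P)) = {1,2,7,14}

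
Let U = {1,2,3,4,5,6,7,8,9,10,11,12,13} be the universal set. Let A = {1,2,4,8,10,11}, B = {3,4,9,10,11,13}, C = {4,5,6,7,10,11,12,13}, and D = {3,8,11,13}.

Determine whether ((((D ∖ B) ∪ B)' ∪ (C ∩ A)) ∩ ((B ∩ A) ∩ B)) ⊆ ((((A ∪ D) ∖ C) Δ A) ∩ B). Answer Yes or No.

D ∖ B = {8}
(D ∖ B) ∪ B = {3,4,8,9,10,11,13}
((D ∖ B) ∪ B)' = {1,2,5,6,7,12}
C ∩ A = {4,10,11}
((D ∖ B) ∪ B)' ∪ (C ∩ A) = {1,2,4,5,6,7,10,11,12}
B ∩ A = {4,10,11}
(B ∩ A) ∩ B = {4,10,11}
(((D ∖ B) ∪ B)' ∪ (C ∩ A)) ∩ ((B ∩ A) ∩ B) = {4,10,11}
A ∪ D = {1,2,3,4,8,10,11,13}
(A ∪ D) ∖ C = {1,2,3,8}
((A ∪ D) ∖ C) Δ A = {3,4,10,11}
(((A ∪ D) ∖ C) Δ A) ∩ B = {3,4,10,11}
Every element of {4,10,11} is in {3,4,10,11}, so (((D ∖ B) ∪ B)' ∪ (C ∩ A)) ∩ ((B ∩ A) ∩ B) ⊆ (((A ∪ D) ∖ C) Δ A) ∩ B.

Yes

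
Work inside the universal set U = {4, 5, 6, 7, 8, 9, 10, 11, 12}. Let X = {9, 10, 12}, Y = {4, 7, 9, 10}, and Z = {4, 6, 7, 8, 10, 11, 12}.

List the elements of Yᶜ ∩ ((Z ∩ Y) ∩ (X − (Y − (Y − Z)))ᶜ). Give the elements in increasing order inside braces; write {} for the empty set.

Yᶜ = {5, 6, 8, 11, 12}
Z ∩ Y = {4, 7, 10}
Y − Z = {9}
Y − (Y − Z) = {4, 7, 10}
X − (Y − (Y − Z)) = {9, 12}
(X − (Y − (Y − Z)))ᶜ = {4, 5, 6, 7, 8, 10, 11}
(Z ∩ Y) ∩ (X − (Y − (Y − Z)))ᶜ = {4, 7, 10}
Yᶜ ∩ ((Z ∩ Y) ∩ (X − (Y − (Y − Z)))ᶜ) = {}

{}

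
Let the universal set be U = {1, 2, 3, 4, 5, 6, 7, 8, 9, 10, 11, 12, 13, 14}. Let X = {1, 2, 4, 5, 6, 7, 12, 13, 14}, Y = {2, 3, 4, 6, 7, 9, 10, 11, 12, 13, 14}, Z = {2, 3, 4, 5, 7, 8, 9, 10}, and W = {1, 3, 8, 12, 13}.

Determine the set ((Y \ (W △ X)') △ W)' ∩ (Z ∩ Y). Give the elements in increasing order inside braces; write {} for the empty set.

{3, 9, 10}

W △ X = {2, 3, 4, 5, 6, 7, 8, 14}
(W △ X)' = {1, 9, 10, 11, 12, 13}
Y \ (W △ X)' = {2, 3, 4, 6, 7, 14}
(Y \ (W △ X)') △ W = {1, 2, 4, 6, 7, 8, 12, 13, 14}
((Y \ (W △ X)') △ W)' = {3, 5, 9, 10, 11}
Z ∩ Y = {2, 3, 4, 7, 9, 10}
((Y \ (W △ X)') △ W)' ∩ (Z ∩ Y) = {3, 9, 10}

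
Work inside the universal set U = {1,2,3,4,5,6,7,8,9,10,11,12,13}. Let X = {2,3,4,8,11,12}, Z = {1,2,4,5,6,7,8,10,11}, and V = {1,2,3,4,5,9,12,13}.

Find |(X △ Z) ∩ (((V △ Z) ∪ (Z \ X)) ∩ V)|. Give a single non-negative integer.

X △ Z = {1,3,5,6,7,10,12}
V △ Z = {3,6,7,8,9,10,11,12,13}
Z \ X = {1,5,6,7,10}
(V △ Z) ∪ (Z \ X) = {1,3,5,6,7,8,9,10,11,12,13}
((V △ Z) ∪ (Z \ X)) ∩ V = {1,3,5,9,12,13}
(X △ Z) ∩ (((V △ Z) ∪ (Z \ X)) ∩ V) = {1,3,5,12}
|(X △ Z) ∩ (((V △ Z) ∪ (Z \ X)) ∩ V)| = 4

4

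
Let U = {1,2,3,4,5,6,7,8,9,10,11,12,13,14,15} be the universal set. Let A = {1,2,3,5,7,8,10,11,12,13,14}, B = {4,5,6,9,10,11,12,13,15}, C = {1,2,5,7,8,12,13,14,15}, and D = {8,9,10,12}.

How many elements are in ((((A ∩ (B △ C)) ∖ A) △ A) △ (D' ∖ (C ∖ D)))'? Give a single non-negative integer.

4

B △ C = {1,2,4,6,7,8,9,10,11,14}
A ∩ (B △ C) = {1,2,7,8,10,11,14}
(A ∩ (B △ C)) ∖ A = {}
((A ∩ (B △ C)) ∖ A) △ A = {1,2,3,5,7,8,10,11,12,13,14}
D' = {1,2,3,4,5,6,7,11,13,14,15}
C ∖ D = {1,2,5,7,13,14,15}
D' ∖ (C ∖ D) = {3,4,6,11}
(((A ∩ (B △ C)) ∖ A) △ A) △ (D' ∖ (C ∖ D)) = {1,2,4,5,6,7,8,10,12,13,14}
((((A ∩ (B △ C)) ∖ A) △ A) △ (D' ∖ (C ∖ D)))' = {3,9,11,15}
|((((A ∩ (B △ C)) ∖ A) △ A) △ (D' ∖ (C ∖ D)))'| = 4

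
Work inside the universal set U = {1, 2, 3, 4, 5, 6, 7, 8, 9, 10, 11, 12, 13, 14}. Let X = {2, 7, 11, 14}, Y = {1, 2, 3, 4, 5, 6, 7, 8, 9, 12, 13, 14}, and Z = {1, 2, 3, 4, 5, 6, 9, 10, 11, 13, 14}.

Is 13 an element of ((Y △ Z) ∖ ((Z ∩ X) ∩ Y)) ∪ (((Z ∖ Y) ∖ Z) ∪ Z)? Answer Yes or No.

Yes

13 ∈ Y and 13 ∈ Z, so 13 ∉ Y △ Z
13 ∈ Z and 13 ∉ X, so 13 ∉ Z ∩ X
13 ∉ (Z ∩ X) and 13 ∈ Y, so 13 ∉ (Z ∩ X) ∩ Y
13 ∉ (Y △ Z) and 13 ∉ ((Z ∩ X) ∩ Y), so 13 ∉ (Y △ Z) ∖ ((Z ∩ X) ∩ Y)
13 ∈ Z and 13 ∈ Y, so 13 ∉ Z ∖ Y
13 ∉ (Z ∖ Y) and 13 ∈ Z, so 13 ∉ (Z ∖ Y) ∖ Z
13 ∉ ((Z ∖ Y) ∖ Z) and 13 ∈ Z, so 13 ∈ ((Z ∖ Y) ∖ Z) ∪ Z
13 ∉ ((Y △ Z) ∖ ((Z ∩ X) ∩ Y)) and 13 ∈ (((Z ∖ Y) ∖ Z) ∪ Z), so 13 ∈ ((Y △ Z) ∖ ((Z ∩ X) ∩ Y)) ∪ (((Z ∖ Y) ∖ Z) ∪ Z)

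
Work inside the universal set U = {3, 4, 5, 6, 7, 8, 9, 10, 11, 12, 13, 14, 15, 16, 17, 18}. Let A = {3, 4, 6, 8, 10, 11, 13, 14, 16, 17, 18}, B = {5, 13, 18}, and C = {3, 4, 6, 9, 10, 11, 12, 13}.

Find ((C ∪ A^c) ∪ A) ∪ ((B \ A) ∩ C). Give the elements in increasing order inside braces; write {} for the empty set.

A^c = {5, 7, 9, 12, 15}
C ∪ A^c = {3, 4, 5, 6, 7, 9, 10, 11, 12, 13, 15}
(C ∪ A^c) ∪ A = {3, 4, 5, 6, 7, 8, 9, 10, 11, 12, 13, 14, 15, 16, 17, 18}
B \ A = {5}
(B \ A) ∩ C = {}
((C ∪ A^c) ∪ A) ∪ ((B \ A) ∩ C) = {3, 4, 5, 6, 7, 8, 9, 10, 11, 12, 13, 14, 15, 16, 17, 18}

{3, 4, 5, 6, 7, 8, 9, 10, 11, 12, 13, 14, 15, 16, 17, 18}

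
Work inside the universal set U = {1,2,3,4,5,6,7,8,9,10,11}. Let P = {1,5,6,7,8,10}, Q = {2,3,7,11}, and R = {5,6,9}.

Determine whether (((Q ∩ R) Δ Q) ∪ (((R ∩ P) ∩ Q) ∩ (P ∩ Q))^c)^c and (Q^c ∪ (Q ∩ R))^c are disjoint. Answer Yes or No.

Q ∩ R = {}
(Q ∩ R) Δ Q = {2,3,7,11}
R ∩ P = {5,6}
(R ∩ P) ∩ Q = {}
P ∩ Q = {7}
((R ∩ P) ∩ Q) ∩ (P ∩ Q) = {}
(((R ∩ P) ∩ Q) ∩ (P ∩ Q))^c = {1,2,3,4,5,6,7,8,9,10,11}
((Q ∩ R) Δ Q) ∪ (((R ∩ P) ∩ Q) ∩ (P ∩ Q))^c = {1,2,3,4,5,6,7,8,9,10,11}
(((Q ∩ R) Δ Q) ∪ (((R ∩ P) ∩ Q) ∩ (P ∩ Q))^c)^c = {}
Q^c = {1,4,5,6,8,9,10}
Q^c ∪ (Q ∩ R) = {1,4,5,6,8,9,10}
(Q^c ∪ (Q ∩ R))^c = {2,3,7,11}
{} and {2,3,7,11} share no elements.

Yes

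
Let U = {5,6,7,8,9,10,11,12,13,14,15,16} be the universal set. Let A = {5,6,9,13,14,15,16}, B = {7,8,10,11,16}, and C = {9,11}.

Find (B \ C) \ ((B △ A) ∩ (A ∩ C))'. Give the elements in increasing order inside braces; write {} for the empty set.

B \ C = {7,8,10,16}
B △ A = {5,6,7,8,9,10,11,13,14,15}
A ∩ C = {9}
(B △ A) ∩ (A ∩ C) = {9}
((B △ A) ∩ (A ∩ C))' = {5,6,7,8,10,11,12,13,14,15,16}
(B \ C) \ ((B △ A) ∩ (A ∩ C))' = {}

{}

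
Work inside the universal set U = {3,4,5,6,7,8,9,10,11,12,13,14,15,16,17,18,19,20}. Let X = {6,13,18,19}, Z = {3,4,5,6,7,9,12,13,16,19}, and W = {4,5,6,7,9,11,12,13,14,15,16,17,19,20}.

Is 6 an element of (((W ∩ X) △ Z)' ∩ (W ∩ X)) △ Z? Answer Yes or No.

No

6 ∈ W and 6 ∈ X, so 6 ∈ W ∩ X
6 ∈ (W ∩ X) and 6 ∈ Z, so 6 ∉ (W ∩ X) △ Z
6 ∈ ((W ∩ X) △ Z)' since 6 ∉ ((W ∩ X) △ Z)
6 ∈ W and 6 ∈ X, so 6 ∈ W ∩ X
6 ∈ ((W ∩ X) △ Z)' and 6 ∈ (W ∩ X), so 6 ∈ ((W ∩ X) △ Z)' ∩ (W ∩ X)
6 ∈ (((W ∩ X) △ Z)' ∩ (W ∩ X)) and 6 ∈ Z, so 6 ∉ (((W ∩ X) △ Z)' ∩ (W ∩ X)) △ Z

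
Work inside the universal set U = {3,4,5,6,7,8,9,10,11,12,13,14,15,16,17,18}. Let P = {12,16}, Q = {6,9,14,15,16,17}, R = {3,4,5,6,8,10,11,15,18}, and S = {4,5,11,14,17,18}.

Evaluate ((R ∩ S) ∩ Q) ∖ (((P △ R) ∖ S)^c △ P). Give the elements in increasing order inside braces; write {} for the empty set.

R ∩ S = {4,5,11,18}
(R ∩ S) ∩ Q = {}
P △ R = {3,4,5,6,8,10,11,12,15,16,18}
(P △ R) ∖ S = {3,6,8,10,12,15,16}
((P △ R) ∖ S)^c = {4,5,7,9,11,13,14,17,18}
((P △ R) ∖ S)^c △ P = {4,5,7,9,11,12,13,14,16,17,18}
((R ∩ S) ∩ Q) ∖ (((P △ R) ∖ S)^c △ P) = {}

{}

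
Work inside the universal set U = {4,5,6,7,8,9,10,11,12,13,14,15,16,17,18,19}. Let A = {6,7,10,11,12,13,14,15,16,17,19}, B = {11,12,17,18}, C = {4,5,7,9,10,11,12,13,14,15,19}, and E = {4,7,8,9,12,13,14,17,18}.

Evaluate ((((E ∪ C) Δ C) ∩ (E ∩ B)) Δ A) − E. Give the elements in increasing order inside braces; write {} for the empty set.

E ∪ C = {4,5,7,8,9,10,11,12,13,14,15,17,18,19}
(E ∪ C) Δ C = {8,17,18}
E ∩ B = {12,17,18}
((E ∪ C) Δ C) ∩ (E ∩ B) = {17,18}
(((E ∪ C) Δ C) ∩ (E ∩ B)) Δ A = {6,7,10,11,12,13,14,15,16,18,19}
((((E ∪ C) Δ C) ∩ (E ∩ B)) Δ A) − E = {6,10,11,15,16,19}

{6,10,11,15,16,19}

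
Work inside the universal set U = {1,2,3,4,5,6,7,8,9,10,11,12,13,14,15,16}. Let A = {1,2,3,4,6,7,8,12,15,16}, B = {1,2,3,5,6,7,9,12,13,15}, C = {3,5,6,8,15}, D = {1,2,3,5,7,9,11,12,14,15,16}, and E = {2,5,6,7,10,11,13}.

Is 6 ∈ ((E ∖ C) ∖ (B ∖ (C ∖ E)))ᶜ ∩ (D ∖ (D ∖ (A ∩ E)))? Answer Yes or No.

6 ∈ E and 6 ∈ C, so 6 ∉ E ∖ C
6 ∈ C and 6 ∈ E, so 6 ∉ C ∖ E
6 ∈ B and 6 ∉ (C ∖ E), so 6 ∈ B ∖ (C ∖ E)
6 ∉ (E ∖ C) and 6 ∈ (B ∖ (C ∖ E)), so 6 ∉ (E ∖ C) ∖ (B ∖ (C ∖ E))
6 ∈ ((E ∖ C) ∖ (B ∖ (C ∖ E)))ᶜ since 6 ∉ ((E ∖ C) ∖ (B ∖ (C ∖ E)))
6 ∈ A and 6 ∈ E, so 6 ∈ A ∩ E
6 ∉ D and 6 ∈ (A ∩ E), so 6 ∉ D ∖ (A ∩ E)
6 ∉ D and 6 ∉ (D ∖ (A ∩ E)), so 6 ∉ D ∖ (D ∖ (A ∩ E))
6 ∈ ((E ∖ C) ∖ (B ∖ (C ∖ E)))ᶜ and 6 ∉ (D ∖ (D ∖ (A ∩ E))), so 6 ∉ ((E ∖ C) ∖ (B ∖ (C ∖ E)))ᶜ ∩ (D ∖ (D ∖ (A ∩ E)))

No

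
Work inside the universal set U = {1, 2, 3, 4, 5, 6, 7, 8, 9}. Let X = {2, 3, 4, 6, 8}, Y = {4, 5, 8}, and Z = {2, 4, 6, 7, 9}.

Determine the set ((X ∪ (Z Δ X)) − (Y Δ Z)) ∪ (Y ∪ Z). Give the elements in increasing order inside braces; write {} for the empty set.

{2, 3, 4, 5, 6, 7, 8, 9}

Z Δ X = {3, 7, 8, 9}
X ∪ (Z Δ X) = {2, 3, 4, 6, 7, 8, 9}
Y Δ Z = {2, 5, 6, 7, 8, 9}
(X ∪ (Z Δ X)) − (Y Δ Z) = {3, 4}
Y ∪ Z = {2, 4, 5, 6, 7, 8, 9}
((X ∪ (Z Δ X)) − (Y Δ Z)) ∪ (Y ∪ Z) = {2, 3, 4, 5, 6, 7, 8, 9}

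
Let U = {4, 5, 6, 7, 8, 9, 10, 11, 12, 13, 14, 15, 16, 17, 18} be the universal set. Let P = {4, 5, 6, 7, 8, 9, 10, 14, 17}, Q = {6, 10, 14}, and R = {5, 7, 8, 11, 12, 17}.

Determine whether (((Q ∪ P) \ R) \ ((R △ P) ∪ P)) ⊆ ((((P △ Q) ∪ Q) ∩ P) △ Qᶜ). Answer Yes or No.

Yes

Q ∪ P = {4, 5, 6, 7, 8, 9, 10, 14, 17}
(Q ∪ P) \ R = {4, 6, 9, 10, 14}
R △ P = {4, 6, 9, 10, 11, 12, 14}
(R △ P) ∪ P = {4, 5, 6, 7, 8, 9, 10, 11, 12, 14, 17}
((Q ∪ P) \ R) \ ((R △ P) ∪ P) = {}
P △ Q = {4, 5, 7, 8, 9, 17}
(P △ Q) ∪ Q = {4, 5, 6, 7, 8, 9, 10, 14, 17}
((P △ Q) ∪ Q) ∩ P = {4, 5, 6, 7, 8, 9, 10, 14, 17}
Qᶜ = {4, 5, 7, 8, 9, 11, 12, 13, 15, 16, 17, 18}
(((P △ Q) ∪ Q) ∩ P) △ Qᶜ = {6, 10, 11, 12, 13, 14, 15, 16, 18}
Every element of {} is in {6, 10, 11, 12, 13, 14, 15, 16, 18}, so ((Q ∪ P) \ R) \ ((R △ P) ∪ P) ⊆ (((P △ Q) ∪ Q) ∩ P) △ Qᶜ.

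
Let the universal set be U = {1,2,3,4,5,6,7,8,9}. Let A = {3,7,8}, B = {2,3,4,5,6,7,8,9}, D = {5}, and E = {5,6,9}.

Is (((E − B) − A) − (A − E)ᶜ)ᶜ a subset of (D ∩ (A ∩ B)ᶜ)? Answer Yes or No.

E − B = {}
(E − B) − A = {}
A − E = {3,7,8}
(A − E)ᶜ = {1,2,4,5,6,9}
((E − B) − A) − (A − E)ᶜ = {}
(((E − B) − A) − (A − E)ᶜ)ᶜ = {1,2,3,4,5,6,7,8,9}
A ∩ B = {3,7,8}
(A ∩ B)ᶜ = {1,2,4,5,6,9}
D ∩ (A ∩ B)ᶜ = {5}
1 ∈ (((E − B) − A) − (A − E)ᶜ)ᶜ but 1 ∉ D ∩ (A ∩ B)ᶜ, so the inclusion fails.

No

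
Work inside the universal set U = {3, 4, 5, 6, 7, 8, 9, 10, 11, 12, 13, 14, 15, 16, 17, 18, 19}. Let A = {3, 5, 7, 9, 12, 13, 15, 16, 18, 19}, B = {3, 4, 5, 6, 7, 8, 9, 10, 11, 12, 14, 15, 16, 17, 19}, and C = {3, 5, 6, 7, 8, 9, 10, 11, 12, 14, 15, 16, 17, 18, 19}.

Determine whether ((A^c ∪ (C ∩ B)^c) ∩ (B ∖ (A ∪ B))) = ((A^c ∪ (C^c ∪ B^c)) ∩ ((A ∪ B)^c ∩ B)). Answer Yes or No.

Yes

A^c = {4, 6, 8, 10, 11, 14, 17}
C ∩ B = {3, 5, 6, 7, 8, 9, 10, 11, 12, 14, 15, 16, 17, 19}
(C ∩ B)^c = {4, 13, 18}
A^c ∪ (C ∩ B)^c = {4, 6, 8, 10, 11, 13, 14, 17, 18}
A ∪ B = {3, 4, 5, 6, 7, 8, 9, 10, 11, 12, 13, 14, 15, 16, 17, 18, 19}
B ∖ (A ∪ B) = {}
(A^c ∪ (C ∩ B)^c) ∩ (B ∖ (A ∪ B)) = {}
C^c = {4, 13}
B^c = {13, 18}
C^c ∪ B^c = {4, 13, 18}
A^c ∪ (C^c ∪ B^c) = {4, 6, 8, 10, 11, 13, 14, 17, 18}
(A ∪ B)^c = {}
(A ∪ B)^c ∩ B = {}
(A^c ∪ (C^c ∪ B^c)) ∩ ((A ∪ B)^c ∩ B) = {}
Both equal {}, so (A^c ∪ (C ∩ B)^c) ∩ (B ∖ (A ∪ B)) = (A^c ∪ (C^c ∪ B^c)) ∩ ((A ∪ B)^c ∩ B).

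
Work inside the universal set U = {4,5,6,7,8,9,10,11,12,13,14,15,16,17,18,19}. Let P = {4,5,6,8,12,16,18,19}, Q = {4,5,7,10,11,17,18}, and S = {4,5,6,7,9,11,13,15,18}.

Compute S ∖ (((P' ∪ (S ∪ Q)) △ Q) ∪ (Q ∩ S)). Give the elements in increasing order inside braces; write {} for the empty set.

P' = {7,9,10,11,13,14,15,17}
S ∪ Q = {4,5,6,7,9,10,11,13,15,17,18}
P' ∪ (S ∪ Q) = {4,5,6,7,9,10,11,13,14,15,17,18}
(P' ∪ (S ∪ Q)) △ Q = {6,9,13,14,15}
Q ∩ S = {4,5,7,11,18}
((P' ∪ (S ∪ Q)) △ Q) ∪ (Q ∩ S) = {4,5,6,7,9,11,13,14,15,18}
S ∖ (((P' ∪ (S ∪ Q)) △ Q) ∪ (Q ∩ S)) = {}

{}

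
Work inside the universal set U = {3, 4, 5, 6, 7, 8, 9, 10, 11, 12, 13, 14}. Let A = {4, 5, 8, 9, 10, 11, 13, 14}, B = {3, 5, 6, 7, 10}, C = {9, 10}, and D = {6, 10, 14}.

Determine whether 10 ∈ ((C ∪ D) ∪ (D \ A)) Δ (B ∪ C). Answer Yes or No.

10 ∈ C and 10 ∈ D, so 10 ∈ C ∪ D
10 ∈ D and 10 ∈ A, so 10 ∉ D \ A
10 ∈ (C ∪ D) and 10 ∉ (D \ A), so 10 ∈ (C ∪ D) ∪ (D \ A)
10 ∈ B and 10 ∈ C, so 10 ∈ B ∪ C
10 ∈ ((C ∪ D) ∪ (D \ A)) and 10 ∈ (B ∪ C), so 10 ∉ ((C ∪ D) ∪ (D \ A)) Δ (B ∪ C)

No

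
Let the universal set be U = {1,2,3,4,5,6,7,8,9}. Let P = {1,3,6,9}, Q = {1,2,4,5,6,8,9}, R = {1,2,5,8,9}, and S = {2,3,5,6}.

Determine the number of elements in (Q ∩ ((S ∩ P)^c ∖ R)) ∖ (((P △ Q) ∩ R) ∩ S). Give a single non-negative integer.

S ∩ P = {3,6}
(S ∩ P)^c = {1,2,4,5,7,8,9}
(S ∩ P)^c ∖ R = {4,7}
Q ∩ ((S ∩ P)^c ∖ R) = {4}
P △ Q = {2,3,4,5,8}
(P △ Q) ∩ R = {2,5,8}
((P △ Q) ∩ R) ∩ S = {2,5}
(Q ∩ ((S ∩ P)^c ∖ R)) ∖ (((P △ Q) ∩ R) ∩ S) = {4}
|(Q ∩ ((S ∩ P)^c ∖ R)) ∖ (((P △ Q) ∩ R) ∩ S)| = 1

1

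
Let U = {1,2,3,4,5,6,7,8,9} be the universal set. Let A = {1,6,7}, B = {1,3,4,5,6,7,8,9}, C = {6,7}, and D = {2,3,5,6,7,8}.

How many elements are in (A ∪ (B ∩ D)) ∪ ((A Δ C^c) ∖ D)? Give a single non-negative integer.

8

B ∩ D = {3,5,6,7,8}
A ∪ (B ∩ D) = {1,3,5,6,7,8}
C^c = {1,2,3,4,5,8,9}
A Δ C^c = {2,3,4,5,6,7,8,9}
(A Δ C^c) ∖ D = {4,9}
(A ∪ (B ∩ D)) ∪ ((A Δ C^c) ∖ D) = {1,3,4,5,6,7,8,9}
|(A ∪ (B ∩ D)) ∪ ((A Δ C^c) ∖ D)| = 8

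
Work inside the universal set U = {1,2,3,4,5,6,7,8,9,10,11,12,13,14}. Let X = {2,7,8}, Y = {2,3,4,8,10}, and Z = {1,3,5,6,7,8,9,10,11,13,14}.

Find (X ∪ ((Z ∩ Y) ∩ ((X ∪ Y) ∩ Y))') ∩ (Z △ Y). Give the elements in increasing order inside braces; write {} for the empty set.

Z ∩ Y = {3,8,10}
X ∪ Y = {2,3,4,7,8,10}
(X ∪ Y) ∩ Y = {2,3,4,8,10}
(Z ∩ Y) ∩ ((X ∪ Y) ∩ Y) = {3,8,10}
((Z ∩ Y) ∩ ((X ∪ Y) ∩ Y))' = {1,2,4,5,6,7,9,11,12,13,14}
X ∪ ((Z ∩ Y) ∩ ((X ∪ Y) ∩ Y))' = {1,2,4,5,6,7,8,9,11,12,13,14}
Z △ Y = {1,2,4,5,6,7,9,11,13,14}
(X ∪ ((Z ∩ Y) ∩ ((X ∪ Y) ∩ Y))') ∩ (Z △ Y) = {1,2,4,5,6,7,9,11,13,14}

{1,2,4,5,6,7,9,11,13,14}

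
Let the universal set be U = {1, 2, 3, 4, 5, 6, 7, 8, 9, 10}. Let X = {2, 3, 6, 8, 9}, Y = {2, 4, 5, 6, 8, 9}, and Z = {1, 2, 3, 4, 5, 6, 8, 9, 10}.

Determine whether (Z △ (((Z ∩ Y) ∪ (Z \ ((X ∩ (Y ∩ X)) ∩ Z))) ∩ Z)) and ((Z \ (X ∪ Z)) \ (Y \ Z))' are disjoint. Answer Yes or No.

Yes

Z ∩ Y = {2, 4, 5, 6, 8, 9}
Y ∩ X = {2, 6, 8, 9}
X ∩ (Y ∩ X) = {2, 6, 8, 9}
(X ∩ (Y ∩ X)) ∩ Z = {2, 6, 8, 9}
Z \ ((X ∩ (Y ∩ X)) ∩ Z) = {1, 3, 4, 5, 10}
(Z ∩ Y) ∪ (Z \ ((X ∩ (Y ∩ X)) ∩ Z)) = {1, 2, 3, 4, 5, 6, 8, 9, 10}
((Z ∩ Y) ∪ (Z \ ((X ∩ (Y ∩ X)) ∩ Z))) ∩ Z = {1, 2, 3, 4, 5, 6, 8, 9, 10}
Z △ (((Z ∩ Y) ∪ (Z \ ((X ∩ (Y ∩ X)) ∩ Z))) ∩ Z) = {}
X ∪ Z = {1, 2, 3, 4, 5, 6, 8, 9, 10}
Z \ (X ∪ Z) = {}
Y \ Z = {}
(Z \ (X ∪ Z)) \ (Y \ Z) = {}
((Z \ (X ∪ Z)) \ (Y \ Z))' = {1, 2, 3, 4, 5, 6, 7, 8, 9, 10}
{} and {1, 2, 3, 4, 5, 6, 7, 8, 9, 10} share no elements.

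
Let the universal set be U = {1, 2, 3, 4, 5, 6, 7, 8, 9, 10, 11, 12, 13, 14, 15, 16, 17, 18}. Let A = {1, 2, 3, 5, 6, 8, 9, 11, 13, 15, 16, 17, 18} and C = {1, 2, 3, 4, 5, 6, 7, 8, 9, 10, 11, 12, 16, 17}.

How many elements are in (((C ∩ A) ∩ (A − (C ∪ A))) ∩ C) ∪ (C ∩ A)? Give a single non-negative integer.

10

C ∩ A = {1, 2, 3, 5, 6, 8, 9, 11, 16, 17}
C ∪ A = {1, 2, 3, 4, 5, 6, 7, 8, 9, 10, 11, 12, 13, 15, 16, 17, 18}
A − (C ∪ A) = {}
(C ∩ A) ∩ (A − (C ∪ A)) = {}
((C ∩ A) ∩ (A − (C ∪ A))) ∩ C = {}
(((C ∩ A) ∩ (A − (C ∪ A))) ∩ C) ∪ (C ∩ A) = {1, 2, 3, 5, 6, 8, 9, 11, 16, 17}
|(((C ∩ A) ∩ (A − (C ∪ A))) ∩ C) ∪ (C ∩ A)| = 10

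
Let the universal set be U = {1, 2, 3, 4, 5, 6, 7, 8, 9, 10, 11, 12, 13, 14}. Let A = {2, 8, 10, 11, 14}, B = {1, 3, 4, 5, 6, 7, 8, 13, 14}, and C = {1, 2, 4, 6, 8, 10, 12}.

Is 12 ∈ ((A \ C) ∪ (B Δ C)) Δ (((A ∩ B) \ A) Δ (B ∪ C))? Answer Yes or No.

12 ∉ A and 12 ∈ C, so 12 ∉ A \ C
12 ∉ B and 12 ∈ C, so 12 ∈ B Δ C
12 ∉ (A \ C) and 12 ∈ (B Δ C), so 12 ∈ (A \ C) ∪ (B Δ C)
12 ∉ A and 12 ∉ B, so 12 ∉ A ∩ B
12 ∉ (A ∩ B) and 12 ∉ A, so 12 ∉ (A ∩ B) \ A
12 ∉ B and 12 ∈ C, so 12 ∈ B ∪ C
12 ∉ ((A ∩ B) \ A) and 12 ∈ (B ∪ C), so 12 ∈ ((A ∩ B) \ A) Δ (B ∪ C)
12 ∈ ((A \ C) ∪ (B Δ C)) and 12 ∈ (((A ∩ B) \ A) Δ (B ∪ C)), so 12 ∉ ((A \ C) ∪ (B Δ C)) Δ (((A ∩ B) \ A) Δ (B ∪ C))

No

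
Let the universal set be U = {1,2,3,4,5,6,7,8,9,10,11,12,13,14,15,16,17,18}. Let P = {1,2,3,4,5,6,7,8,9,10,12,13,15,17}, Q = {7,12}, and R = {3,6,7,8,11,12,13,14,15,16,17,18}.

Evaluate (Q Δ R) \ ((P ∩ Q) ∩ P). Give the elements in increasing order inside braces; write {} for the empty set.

{3,6,8,11,13,14,15,16,17,18}

Q Δ R = {3,6,8,11,13,14,15,16,17,18}
P ∩ Q = {7,12}
(P ∩ Q) ∩ P = {7,12}
(Q Δ R) \ ((P ∩ Q) ∩ P) = {3,6,8,11,13,14,15,16,17,18}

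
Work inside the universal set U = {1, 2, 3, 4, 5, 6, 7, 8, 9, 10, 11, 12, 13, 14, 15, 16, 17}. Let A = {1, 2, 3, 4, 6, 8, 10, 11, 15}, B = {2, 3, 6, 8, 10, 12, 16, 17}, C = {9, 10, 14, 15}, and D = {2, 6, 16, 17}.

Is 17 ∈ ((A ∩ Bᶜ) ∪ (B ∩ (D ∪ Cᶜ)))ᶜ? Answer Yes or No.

17 ∈ B, so 17 ∉ Bᶜ
17 ∉ A and 17 ∉ Bᶜ, so 17 ∉ A ∩ Bᶜ
17 ∉ C, so 17 ∈ Cᶜ
17 ∈ D and 17 ∈ Cᶜ, so 17 ∈ D ∪ Cᶜ
17 ∈ B and 17 ∈ (D ∪ Cᶜ), so 17 ∈ B ∩ (D ∪ Cᶜ)
17 ∉ (A ∩ Bᶜ) and 17 ∈ (B ∩ (D ∪ Cᶜ)), so 17 ∈ (A ∩ Bᶜ) ∪ (B ∩ (D ∪ Cᶜ))
17 ∉ ((A ∩ Bᶜ) ∪ (B ∩ (D ∪ Cᶜ)))ᶜ since 17 ∈ ((A ∩ Bᶜ) ∪ (B ∩ (D ∪ Cᶜ)))

No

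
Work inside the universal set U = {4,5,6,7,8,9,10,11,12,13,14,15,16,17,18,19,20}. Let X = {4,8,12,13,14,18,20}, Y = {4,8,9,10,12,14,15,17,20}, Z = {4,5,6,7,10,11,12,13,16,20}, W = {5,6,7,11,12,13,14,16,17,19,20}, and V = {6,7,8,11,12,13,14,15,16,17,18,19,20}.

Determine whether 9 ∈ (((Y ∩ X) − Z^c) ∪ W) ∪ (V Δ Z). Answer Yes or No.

9 ∈ Y and 9 ∉ X, so 9 ∉ Y ∩ X
9 ∉ Z, so 9 ∈ Z^c
9 ∉ (Y ∩ X) and 9 ∈ Z^c, so 9 ∉ (Y ∩ X) − Z^c
9 ∉ ((Y ∩ X) − Z^c) and 9 ∉ W, so 9 ∉ ((Y ∩ X) − Z^c) ∪ W
9 ∉ V and 9 ∉ Z, so 9 ∉ V Δ Z
9 ∉ (((Y ∩ X) − Z^c) ∪ W) and 9 ∉ (V Δ Z), so 9 ∉ (((Y ∩ X) − Z^c) ∪ W) ∪ (V Δ Z)

No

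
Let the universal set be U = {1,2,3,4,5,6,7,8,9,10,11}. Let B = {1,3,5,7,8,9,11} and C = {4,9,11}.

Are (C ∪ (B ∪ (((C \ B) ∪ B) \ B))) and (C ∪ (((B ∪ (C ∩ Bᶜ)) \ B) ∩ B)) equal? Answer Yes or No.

No

C \ B = {4}
(C \ B) ∪ B = {1,3,4,5,7,8,9,11}
((C \ B) ∪ B) \ B = {4}
B ∪ (((C \ B) ∪ B) \ B) = {1,3,4,5,7,8,9,11}
C ∪ (B ∪ (((C \ B) ∪ B) \ B)) = {1,3,4,5,7,8,9,11}
Bᶜ = {2,4,6,10}
C ∩ Bᶜ = {4}
B ∪ (C ∩ Bᶜ) = {1,3,4,5,7,8,9,11}
(B ∪ (C ∩ Bᶜ)) \ B = {4}
((B ∪ (C ∩ Bᶜ)) \ B) ∩ B = {}
C ∪ (((B ∪ (C ∩ Bᶜ)) \ B) ∩ B) = {4,9,11}
1 ∈ C ∪ (B ∪ (((C \ B) ∪ B) \ B)) but 1 ∉ C ∪ (((B ∪ (C ∩ Bᶜ)) \ B) ∩ B), so they differ.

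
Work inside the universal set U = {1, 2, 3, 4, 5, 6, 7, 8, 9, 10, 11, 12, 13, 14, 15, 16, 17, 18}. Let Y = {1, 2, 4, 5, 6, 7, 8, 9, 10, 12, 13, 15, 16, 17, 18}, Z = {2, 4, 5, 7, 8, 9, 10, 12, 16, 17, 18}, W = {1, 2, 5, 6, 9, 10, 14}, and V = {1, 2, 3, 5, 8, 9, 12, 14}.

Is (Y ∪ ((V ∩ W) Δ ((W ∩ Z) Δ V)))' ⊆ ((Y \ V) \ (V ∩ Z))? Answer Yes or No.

V ∩ W = {1, 2, 5, 9, 14}
W ∩ Z = {2, 5, 9, 10}
(W ∩ Z) Δ V = {1, 3, 8, 10, 12, 14}
(V ∩ W) Δ ((W ∩ Z) Δ V) = {2, 3, 5, 8, 9, 10, 12}
Y ∪ ((V ∩ W) Δ ((W ∩ Z) Δ V)) = {1, 2, 3, 4, 5, 6, 7, 8, 9, 10, 12, 13, 15, 16, 17, 18}
(Y ∪ ((V ∩ W) Δ ((W ∩ Z) Δ V)))' = {11, 14}
Y \ V = {4, 6, 7, 10, 13, 15, 16, 17, 18}
V ∩ Z = {2, 5, 8, 9, 12}
(Y \ V) \ (V ∩ Z) = {4, 6, 7, 10, 13, 15, 16, 17, 18}
11 ∈ (Y ∪ ((V ∩ W) Δ ((W ∩ Z) Δ V)))' but 11 ∉ (Y \ V) \ (V ∩ Z), so the inclusion fails.

No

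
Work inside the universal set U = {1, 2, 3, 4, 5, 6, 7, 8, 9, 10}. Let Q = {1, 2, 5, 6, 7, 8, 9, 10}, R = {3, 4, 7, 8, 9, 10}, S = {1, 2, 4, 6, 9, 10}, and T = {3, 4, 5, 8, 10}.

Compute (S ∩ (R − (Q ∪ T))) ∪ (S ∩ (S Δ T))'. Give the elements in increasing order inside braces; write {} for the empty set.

{3, 4, 5, 7, 8, 10}

Q ∪ T = {1, 2, 3, 4, 5, 6, 7, 8, 9, 10}
R − (Q ∪ T) = {}
S ∩ (R − (Q ∪ T)) = {}
S Δ T = {1, 2, 3, 5, 6, 8, 9}
S ∩ (S Δ T) = {1, 2, 6, 9}
(S ∩ (S Δ T))' = {3, 4, 5, 7, 8, 10}
(S ∩ (R − (Q ∪ T))) ∪ (S ∩ (S Δ T))' = {3, 4, 5, 7, 8, 10}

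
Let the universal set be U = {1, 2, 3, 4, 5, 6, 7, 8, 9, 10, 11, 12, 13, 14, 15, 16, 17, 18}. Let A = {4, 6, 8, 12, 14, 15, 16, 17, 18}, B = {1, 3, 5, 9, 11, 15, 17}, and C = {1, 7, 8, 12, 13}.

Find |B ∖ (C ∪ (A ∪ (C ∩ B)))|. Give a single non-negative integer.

C ∩ B = {1}
A ∪ (C ∩ B) = {1, 4, 6, 8, 12, 14, 15, 16, 17, 18}
C ∪ (A ∪ (C ∩ B)) = {1, 4, 6, 7, 8, 12, 13, 14, 15, 16, 17, 18}
B ∖ (C ∪ (A ∪ (C ∩ B))) = {3, 5, 9, 11}
|B ∖ (C ∪ (A ∪ (C ∩ B)))| = 4

4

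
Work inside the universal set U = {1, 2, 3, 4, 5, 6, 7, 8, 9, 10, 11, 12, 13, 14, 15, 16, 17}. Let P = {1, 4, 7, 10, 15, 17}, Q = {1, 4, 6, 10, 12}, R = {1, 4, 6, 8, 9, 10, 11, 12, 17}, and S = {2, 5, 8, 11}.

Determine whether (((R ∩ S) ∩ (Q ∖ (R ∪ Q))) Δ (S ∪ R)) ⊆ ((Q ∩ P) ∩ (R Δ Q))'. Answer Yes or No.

Yes

R ∩ S = {8, 11}
R ∪ Q = {1, 4, 6, 8, 9, 10, 11, 12, 17}
Q ∖ (R ∪ Q) = {}
(R ∩ S) ∩ (Q ∖ (R ∪ Q)) = {}
S ∪ R = {1, 2, 4, 5, 6, 8, 9, 10, 11, 12, 17}
((R ∩ S) ∩ (Q ∖ (R ∪ Q))) Δ (S ∪ R) = {1, 2, 4, 5, 6, 8, 9, 10, 11, 12, 17}
Q ∩ P = {1, 4, 10}
R Δ Q = {8, 9, 11, 17}
(Q ∩ P) ∩ (R Δ Q) = {}
((Q ∩ P) ∩ (R Δ Q))' = {1, 2, 3, 4, 5, 6, 7, 8, 9, 10, 11, 12, 13, 14, 15, 16, 17}
Every element of {1, 2, 4, 5, 6, 8, 9, 10, 11, 12, 17} is in {1, 2, 3, 4, 5, 6, 7, 8, 9, 10, 11, 12, 13, 14, 15, 16, 17}, so ((R ∩ S) ∩ (Q ∖ (R ∪ Q))) Δ (S ∪ R) ⊆ ((Q ∩ P) ∩ (R Δ Q))'.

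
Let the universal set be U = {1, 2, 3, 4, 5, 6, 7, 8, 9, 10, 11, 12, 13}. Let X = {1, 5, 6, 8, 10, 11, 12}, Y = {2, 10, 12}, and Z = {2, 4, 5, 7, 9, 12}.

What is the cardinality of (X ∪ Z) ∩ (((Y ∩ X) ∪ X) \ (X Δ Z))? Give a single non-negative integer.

X ∪ Z = {1, 2, 4, 5, 6, 7, 8, 9, 10, 11, 12}
Y ∩ X = {10, 12}
(Y ∩ X) ∪ X = {1, 5, 6, 8, 10, 11, 12}
X Δ Z = {1, 2, 4, 6, 7, 8, 9, 10, 11}
((Y ∩ X) ∪ X) \ (X Δ Z) = {5, 12}
(X ∪ Z) ∩ (((Y ∩ X) ∪ X) \ (X Δ Z)) = {5, 12}
|(X ∪ Z) ∩ (((Y ∩ X) ∪ X) \ (X Δ Z))| = 2

2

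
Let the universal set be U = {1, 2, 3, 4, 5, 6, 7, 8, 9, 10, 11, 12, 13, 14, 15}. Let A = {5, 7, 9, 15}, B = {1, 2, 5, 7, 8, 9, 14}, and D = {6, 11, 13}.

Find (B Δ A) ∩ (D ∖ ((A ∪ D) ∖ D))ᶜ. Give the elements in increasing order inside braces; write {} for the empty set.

{1, 2, 8, 14, 15}

B Δ A = {1, 2, 8, 14, 15}
A ∪ D = {5, 6, 7, 9, 11, 13, 15}
(A ∪ D) ∖ D = {5, 7, 9, 15}
D ∖ ((A ∪ D) ∖ D) = {6, 11, 13}
(D ∖ ((A ∪ D) ∖ D))ᶜ = {1, 2, 3, 4, 5, 7, 8, 9, 10, 12, 14, 15}
(B Δ A) ∩ (D ∖ ((A ∪ D) ∖ D))ᶜ = {1, 2, 8, 14, 15}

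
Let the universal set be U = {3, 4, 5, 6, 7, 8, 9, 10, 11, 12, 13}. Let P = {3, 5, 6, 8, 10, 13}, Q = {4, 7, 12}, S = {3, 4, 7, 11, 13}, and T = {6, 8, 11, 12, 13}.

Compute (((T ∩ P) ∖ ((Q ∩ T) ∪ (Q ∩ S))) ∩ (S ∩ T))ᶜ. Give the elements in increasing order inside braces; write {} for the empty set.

{3, 4, 5, 6, 7, 8, 9, 10, 11, 12}

T ∩ P = {6, 8, 13}
Q ∩ T = {12}
Q ∩ S = {4, 7}
(Q ∩ T) ∪ (Q ∩ S) = {4, 7, 12}
(T ∩ P) ∖ ((Q ∩ T) ∪ (Q ∩ S)) = {6, 8, 13}
S ∩ T = {11, 13}
((T ∩ P) ∖ ((Q ∩ T) ∪ (Q ∩ S))) ∩ (S ∩ T) = {13}
(((T ∩ P) ∖ ((Q ∩ T) ∪ (Q ∩ S))) ∩ (S ∩ T))ᶜ = {3, 4, 5, 6, 7, 8, 9, 10, 11, 12}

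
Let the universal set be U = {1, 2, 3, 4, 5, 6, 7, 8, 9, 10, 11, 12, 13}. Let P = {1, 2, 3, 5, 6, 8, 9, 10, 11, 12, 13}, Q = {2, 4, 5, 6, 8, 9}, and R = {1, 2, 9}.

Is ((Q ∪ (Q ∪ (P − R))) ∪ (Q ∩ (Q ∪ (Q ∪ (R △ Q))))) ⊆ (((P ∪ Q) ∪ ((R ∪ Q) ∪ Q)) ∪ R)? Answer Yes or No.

P − R = {3, 5, 6, 8, 10, 11, 12, 13}
Q ∪ (P − R) = {2, 3, 4, 5, 6, 8, 9, 10, 11, 12, 13}
Q ∪ (Q ∪ (P − R)) = {2, 3, 4, 5, 6, 8, 9, 10, 11, 12, 13}
R △ Q = {1, 4, 5, 6, 8}
Q ∪ (R △ Q) = {1, 2, 4, 5, 6, 8, 9}
Q ∪ (Q ∪ (R △ Q)) = {1, 2, 4, 5, 6, 8, 9}
Q ∩ (Q ∪ (Q ∪ (R △ Q))) = {2, 4, 5, 6, 8, 9}
(Q ∪ (Q ∪ (P − R))) ∪ (Q ∩ (Q ∪ (Q ∪ (R △ Q)))) = {2, 3, 4, 5, 6, 8, 9, 10, 11, 12, 13}
P ∪ Q = {1, 2, 3, 4, 5, 6, 8, 9, 10, 11, 12, 13}
R ∪ Q = {1, 2, 4, 5, 6, 8, 9}
(R ∪ Q) ∪ Q = {1, 2, 4, 5, 6, 8, 9}
(P ∪ Q) ∪ ((R ∪ Q) ∪ Q) = {1, 2, 3, 4, 5, 6, 8, 9, 10, 11, 12, 13}
((P ∪ Q) ∪ ((R ∪ Q) ∪ Q)) ∪ R = {1, 2, 3, 4, 5, 6, 8, 9, 10, 11, 12, 13}
Every element of {2, 3, 4, 5, 6, 8, 9, 10, 11, 12, 13} is in {1, 2, 3, 4, 5, 6, 8, 9, 10, 11, 12, 13}, so (Q ∪ (Q ∪ (P − R))) ∪ (Q ∩ (Q ∪ (Q ∪ (R △ Q)))) ⊆ ((P ∪ Q) ∪ ((R ∪ Q) ∪ Q)) ∪ R.

Yes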